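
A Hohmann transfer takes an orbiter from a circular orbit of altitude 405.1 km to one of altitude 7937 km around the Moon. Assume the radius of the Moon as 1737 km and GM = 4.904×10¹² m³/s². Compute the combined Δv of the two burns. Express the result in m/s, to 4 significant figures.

Δv_total ≈ 706.4 m/s

r₁ = 1737 + 405.1 = 2142.1 km = 2.1421×10⁶ m.
r₂ = 1737 + 7937 = 9674.0 km = 9.6740×10⁶ m.
Transfer ellipse a_t = (r₁ + r₂)/2 = 5.908×10⁶ m.
At r₁: circular v_c1 = √(μ/r₁) = 1513 m/s; transfer-perilune v_p = √[μ(2/r₁ − 1/a_t)] = 1936 m/s.
Δv₁ = v_p − v_c1 = 423.1 m/s.
At r₂: circular v_c2 = √(μ/r₂) = 712.0 m/s; transfer-apolune v_a = √[μ(2/r₂ − 1/a_t)] = 428.7 m/s.
Δv₂ = v_c2 − v_a = 283.3 m/s.
Total Δv = Δv₁ + Δv₂ = 706.4 m/s.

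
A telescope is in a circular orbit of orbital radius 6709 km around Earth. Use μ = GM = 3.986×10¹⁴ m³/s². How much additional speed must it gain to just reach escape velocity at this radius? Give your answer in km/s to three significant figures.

Δv ≈ 3.19 km/s

r = 6709 km = 6.709×10⁶ m.
Circular speed v_c = √(μ/r) = 7708 m/s.
Escape speed v_esc = √(2μ/r) = √2 × v_c = 10900 m/s.
Δv = v_esc − v_c = 3193 m/s = 3.193 km/s.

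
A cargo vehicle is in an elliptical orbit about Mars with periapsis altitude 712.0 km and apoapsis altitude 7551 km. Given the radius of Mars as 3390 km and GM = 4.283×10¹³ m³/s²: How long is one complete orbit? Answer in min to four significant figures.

r_p = 3390 + 712.0 = 4102.0 km = 4.1020×10⁶ m.
r_a = 3390 + 7551 = 10941 km = 1.0941×10⁷ m.
Semi-major axis a = (r_p + r_a)/2 = (4102.0 + 10941)/2 = 7521.5 km = 7.522×10⁶ m.
By Kepler's third law T = 2π√(a³/μ) = 2π × 3.152×10³ = 1.980×10⁴ s.
= 330.1 min.

T ≈ 330.1 min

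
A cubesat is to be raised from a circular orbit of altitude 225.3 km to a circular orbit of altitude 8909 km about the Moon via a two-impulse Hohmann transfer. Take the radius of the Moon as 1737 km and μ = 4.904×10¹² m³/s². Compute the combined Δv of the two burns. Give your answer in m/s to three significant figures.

r₁ = 1737 + 225.3 = 1962.3 km = 1.9623×10⁶ m.
r₂ = 1737 + 8909 = 10646 km = 1.0646×10⁷ m.
Transfer ellipse a_t = (r₁ + r₂)/2 = 6.304×10⁶ m.
At r₁: circular v_c1 = √(μ/r₁) = 1581 m/s; transfer-perilune v_p = √[μ(2/r₁ − 1/a_t)] = 2054 m/s.
Δv₁ = v_p − v_c1 = 473.5 m/s.
At r₂: circular v_c2 = √(μ/r₂) = 678.7 m/s; transfer-apolune v_a = √[μ(2/r₂ − 1/a_t)] = 378.7 m/s.
Δv₂ = v_c2 − v_a = 300.0 m/s.
Total Δv = Δv₁ + Δv₂ = 773.5 m/s.

Δv_total ≈ 774 m/s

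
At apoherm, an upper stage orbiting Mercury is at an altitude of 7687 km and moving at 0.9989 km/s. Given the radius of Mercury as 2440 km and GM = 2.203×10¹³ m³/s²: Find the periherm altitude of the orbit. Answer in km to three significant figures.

r_a = 2440 + 7687 = 10127 km = 1.013×10⁷ m.
Specific energy ε = v²/2 − μ/r = -1.676×10⁶ J/kg, so a = −μ/(2ε) = 6.570×10⁶ m.
The apsides satisfy r_p + r_a = 2a, so the periherm radius is 2a − r_a = 3.014×10⁶ m = 3013.7 km.
Periherm altitude = 3013.7 − 2440 = 573.69 km.

periherm altitude ≈ 574 km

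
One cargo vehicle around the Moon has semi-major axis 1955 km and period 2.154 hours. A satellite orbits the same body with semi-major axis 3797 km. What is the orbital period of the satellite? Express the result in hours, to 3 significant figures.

T₂ ≈ 5.83 hours

Kepler's third law: T² ∝ a³, so T₂ = T₁ (a₂/a₁)^(3/2).
a₂/a₁ = 1.942, (a₂/a₁)^(3/2) = 2.707.
T₂ = 2.154 × 2.707 = 5.830 hours.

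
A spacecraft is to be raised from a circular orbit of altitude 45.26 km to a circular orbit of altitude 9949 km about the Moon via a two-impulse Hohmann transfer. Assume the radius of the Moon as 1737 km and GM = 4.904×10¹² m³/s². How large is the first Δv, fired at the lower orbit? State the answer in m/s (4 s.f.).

Δv ≈ 526.4 m/s

r₁ = 1737 + 45.26 = 1782.3 km = 1.7823×10⁶ m.
r₂ = 1737 + 9949 = 11686 km = 1.1686×10⁷ m.
Transfer ellipse a_t = (r₁ + r₂)/2 = 6.734×10⁶ m.
At r₁: circular v_c1 = √(μ/r₁) = 1659 m/s; transfer-perilune v_p = √[μ(2/r₁ − 1/a_t)] = 2185 m/s.
Δv₁ = v_p − v_c1 = 526.4 m/s.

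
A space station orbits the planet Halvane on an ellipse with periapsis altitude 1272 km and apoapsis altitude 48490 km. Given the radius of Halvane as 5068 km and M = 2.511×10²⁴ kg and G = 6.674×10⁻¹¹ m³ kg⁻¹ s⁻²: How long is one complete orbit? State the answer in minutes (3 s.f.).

T ≈ 1330 minutes

μ = GM = 6.674×10⁻¹¹ × 2.511×10²⁴ = 1.676×10¹⁴ m³/s².
r_p = 5068 + 1272 = 6340.0 km = 6.3400×10⁶ m.
r_a = 5068 + 48490 = 53558 km = 5.3558×10⁷ m.
Semi-major axis a = (r_p + r_a)/2 = (6340.0 + 53558)/2 = 29949 km = 2.995×10⁷ m.
By Kepler's third law T = 2π√(a³/μ) = 2π × 1.266×10⁴ = 7.955×10⁴ s.
= 1326 minutes.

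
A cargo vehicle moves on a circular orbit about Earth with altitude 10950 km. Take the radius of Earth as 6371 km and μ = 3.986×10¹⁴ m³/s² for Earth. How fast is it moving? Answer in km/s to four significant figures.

v ≈ 4.797 km/s

r = 6371 + 10950 = 17321 km = 1.7321×10⁷ m.
For a circular orbit v = √(μ/r) = √(3.986×10¹⁴ / 1.732×10⁷) = √(2.301×10⁷) = 4797 m/s.
That is 4.797 km/s.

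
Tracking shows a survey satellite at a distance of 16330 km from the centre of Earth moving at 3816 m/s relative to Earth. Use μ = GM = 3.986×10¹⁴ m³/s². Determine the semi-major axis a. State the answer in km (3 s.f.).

a ≈ 11600 km

r = 1.633×10⁷ m.
Specific orbital energy ε = v²/2 − μ/r = (3816)²/2 − 3.986×10¹⁴/1.633×10⁷ = -1.713×10⁷ J/kg.
Since ε = −μ/(2a), a = −μ/(2ε) = 1.164×10⁷ m = 11636 km.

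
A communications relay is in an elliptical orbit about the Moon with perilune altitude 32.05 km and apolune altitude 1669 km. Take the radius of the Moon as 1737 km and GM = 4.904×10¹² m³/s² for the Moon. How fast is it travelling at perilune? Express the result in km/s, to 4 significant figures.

v ≈ 1.910 km/s

r_p = 1737 + 32.05 = 1769.0 km = 1.7690×10⁶ m.
r_a = 1737 + 1669 = 3406.0 km = 3.4060×10⁶ m.
Semi-major axis a = (r_p + r_a)/2 = 2587.5 km = 2.588×10⁶ m.
Vis-viva: v² = μ(2/r − 1/a) = 4.904×10¹² × (1.131×10⁻⁶ − 3.865×10⁻⁷) = 3.649×10⁶ m²/s².
v = 1910 m/s = 1.910 km/s.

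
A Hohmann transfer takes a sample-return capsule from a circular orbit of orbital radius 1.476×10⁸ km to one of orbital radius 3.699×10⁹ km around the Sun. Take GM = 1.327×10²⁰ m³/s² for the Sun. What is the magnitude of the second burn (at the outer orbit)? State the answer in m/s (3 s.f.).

Δv ≈ 4330 m/s

r₁ = 1.476×10⁸ km = 1.476×10¹¹ m.
r₂ = 3.699×10⁹ km = 3.699×10¹² m.
Transfer ellipse a_t = (r₁ + r₂)/2 = 1.923×10¹² m.
At r₁: circular v_c1 = √(μ/r₁) = 29980 m/s; transfer-perihelion v_p = √[μ(2/r₁ − 1/a_t)] = 41580 m/s.
At r₂: circular v_c2 = √(μ/r₂) = 5990 m/s; transfer-aphelion v_a = √[μ(2/r₂ − 1/a_t)] = 1659 m/s.
Δv₂ = v_c2 − v_a = 4330 m/s.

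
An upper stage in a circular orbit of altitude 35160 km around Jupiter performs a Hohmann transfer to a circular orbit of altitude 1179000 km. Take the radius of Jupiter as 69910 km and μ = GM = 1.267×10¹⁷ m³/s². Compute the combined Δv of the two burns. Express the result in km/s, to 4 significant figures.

Δv_total ≈ 18.54 km/s

r₁ = 69910 + 35160 = 105070 km = 1.0507×10⁸ m.
r₂ = 69910 + 1179000 = 1248900 km = 1.2489×10⁹ m.
Transfer ellipse a_t = (r₁ + r₂)/2 = 6.770×10⁸ m.
At r₁: circular v_c1 = √(μ/r₁) = 34730 m/s; transfer-perijove v_p = √[μ(2/r₁ − 1/a_t)] = 47170 m/s.
Δv₁ = v_p − v_c1 = 12440 m/s.
At r₂: circular v_c2 = √(μ/r₂) = 10070 m/s; transfer-apojove v_a = √[μ(2/r₂ − 1/a_t)] = 3968 m/s.
Δv₂ = v_c2 − v_a = 6104 m/s.
Total Δv = Δv₁ + Δv₂ = 18540 m/s = 18.54 km/s.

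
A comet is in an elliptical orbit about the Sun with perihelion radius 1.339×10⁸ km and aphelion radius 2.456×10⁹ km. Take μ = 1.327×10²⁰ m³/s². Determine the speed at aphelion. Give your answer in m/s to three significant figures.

v ≈ 2360 m/s

Semi-major axis a = (r_p + r_a)/2 = 1.2950×10⁹ km = 1.295×10¹² m.
Vis-viva: v² = μ(2/r − 1/a) = 1.327×10²⁰ × (8.143×10⁻¹³ − 7.722×10⁻¹³) = 5.587×10⁶ m²/s².
v = 2364 m/s.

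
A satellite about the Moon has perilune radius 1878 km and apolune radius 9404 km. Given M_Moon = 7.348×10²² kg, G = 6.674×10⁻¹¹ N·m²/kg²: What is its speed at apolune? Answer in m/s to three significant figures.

μ = GM = 6.674×10⁻¹¹ × 7.348×10²² = 4.904×10¹² m³/s².
Semi-major axis a = (r_p + r_a)/2 = 5641.0 km = 5.641×10⁶ m.
Vis-viva: v² = μ(2/r − 1/a) = 4.904×10¹² × (2.127×10⁻⁷ − 1.773×10⁻⁷) = 1.736×10⁵ m²/s².
v = 416.7 m/s.

v ≈ 417 m/s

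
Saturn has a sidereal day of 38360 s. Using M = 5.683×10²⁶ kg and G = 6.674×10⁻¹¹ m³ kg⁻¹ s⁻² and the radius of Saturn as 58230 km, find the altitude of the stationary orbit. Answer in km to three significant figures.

h_sync ≈ 54000 km

μ = GM = 6.674×10⁻¹¹ × 5.683×10²⁶ = 3.793×10¹⁶ m³/s².
A synchronous orbit has period T, so by Kepler's third law a = (μT²/4π²)^(1/3).
μT²/4π² = 3.793×10¹⁶ × (3.836×10⁴)² / 39.48 = 1.414×10²⁴ m³.
a = 1.122×10⁸ m = 1.1223×10⁵ km.
Altitude h = a − R = 1.1223×10⁵ − 58230 = 54003 km.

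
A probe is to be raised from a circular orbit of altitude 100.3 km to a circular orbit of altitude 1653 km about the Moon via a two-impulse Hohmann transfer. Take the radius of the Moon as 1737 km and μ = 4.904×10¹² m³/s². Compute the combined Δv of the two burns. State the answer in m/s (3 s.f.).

r₁ = 1737 + 100.3 = 1837.3 km = 1.8373×10⁶ m.
r₂ = 1737 + 1653 = 3390.0 km = 3.3900×10⁶ m.
Transfer ellipse a_t = (r₁ + r₂)/2 = 2.614×10⁶ m.
At r₁: circular v_c1 = √(μ/r₁) = 1634 m/s; transfer-perilune v_p = √[μ(2/r₁ − 1/a_t)] = 1861 m/s.
Δv₁ = v_p − v_c1 = 226.9 m/s.
At r₂: circular v_c2 = √(μ/r₂) = 1203 m/s; transfer-apolune v_a = √[μ(2/r₂ − 1/a_t)] = 1008 m/s.
Δv₂ = v_c2 − v_a = 194.3 m/s.
Total Δv = Δv₁ + Δv₂ = 421.2 m/s.

Δv_total ≈ 421 m/s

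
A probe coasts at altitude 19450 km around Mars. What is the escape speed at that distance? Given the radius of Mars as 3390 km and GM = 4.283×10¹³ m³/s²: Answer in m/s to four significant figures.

r = 3390 + 19450 = 22840 km = 2.2840×10⁷ m.
Escape speed v_esc = √(2μ/r) = √(2 × 4.283×10¹³ / 2.284×10⁷) = √(3.750×10⁶) = 1937 m/s.

v_esc ≈ 1937 m/s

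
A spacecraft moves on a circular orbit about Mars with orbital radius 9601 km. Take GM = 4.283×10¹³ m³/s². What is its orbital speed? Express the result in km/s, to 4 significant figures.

r = 9601 km = 9.601×10⁶ m.
For a circular orbit v = √(μ/r) = √(4.283×10¹³ / 9.601×10⁶) = √(4.461×10⁶) = 2112 m/s.
That is 2.112 km/s.

v ≈ 2.112 km/s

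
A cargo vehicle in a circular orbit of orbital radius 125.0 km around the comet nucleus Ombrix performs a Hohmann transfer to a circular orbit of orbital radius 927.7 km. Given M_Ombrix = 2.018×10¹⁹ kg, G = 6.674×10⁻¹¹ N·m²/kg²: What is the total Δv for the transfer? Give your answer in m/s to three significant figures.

μ = GM = 6.674×10⁻¹¹ × 2.018×10¹⁹ = 1.347×10⁹ m³/s².
r₁ = 125.0 km = 1.250×10⁵ m.
r₂ = 927.7 km = 9.277×10⁵ m.
Transfer ellipse a_t = (r₁ + r₂)/2 = 5.264×10⁵ m.
At r₁: circular v_c1 = √(μ/r₁) = 103.8 m/s; transfer-periapsis v_p = √[μ(2/r₁ − 1/a_t)] = 137.8 m/s.
Δv₁ = v_p − v_c1 = 34.00 m/s.
At r₂: circular v_c2 = √(μ/r₂) = 38.10 m/s; transfer-apoapsis v_a = √[μ(2/r₂ − 1/a_t)] = 18.57 m/s.
Δv₂ = v_c2 − v_a = 19.53 m/s.
Total Δv = Δv₁ + Δv₂ = 53.54 m/s.

Δv_total ≈ 53.5 m/s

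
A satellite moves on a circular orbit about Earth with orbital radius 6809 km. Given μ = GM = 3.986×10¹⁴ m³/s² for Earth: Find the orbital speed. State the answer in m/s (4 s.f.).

r = 6809 km = 6.809×10⁶ m.
For a circular orbit v = √(μ/r) = √(3.986×10¹⁴ / 6.809×10⁶) = √(5.854×10⁷) = 7651 m/s.

v ≈ 7651 m/s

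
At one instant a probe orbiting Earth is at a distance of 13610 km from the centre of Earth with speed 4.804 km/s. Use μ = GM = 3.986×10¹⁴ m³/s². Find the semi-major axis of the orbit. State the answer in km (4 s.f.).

a ≈ 11230 km

r = 1.361×10⁷ m.
Vis-viva rearranged: 1/a = 2/r − v²/μ = 1.470×10⁻⁷ − 5.790×10⁻⁸ = 8.905×10⁻⁸ m⁻¹.
a = 1.123×10⁷ m = 11229 km.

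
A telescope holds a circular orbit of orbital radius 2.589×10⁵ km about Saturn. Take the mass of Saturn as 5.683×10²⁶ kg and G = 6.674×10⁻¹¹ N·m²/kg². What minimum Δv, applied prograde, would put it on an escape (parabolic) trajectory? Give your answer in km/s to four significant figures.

Δv ≈ 5.013 km/s

μ = GM = 6.674×10⁻¹¹ × 5.683×10²⁶ = 3.793×10¹⁶ m³/s².
r = 2.589×10⁵ km = 2.589×10⁸ m.
Circular speed v_c = √(μ/r) = 12100 m/s.
Escape speed v_esc = √(2μ/r) = √2 × v_c = 17120 m/s.
Δv = v_esc − v_c = 5013 m/s = 5.013 km/s.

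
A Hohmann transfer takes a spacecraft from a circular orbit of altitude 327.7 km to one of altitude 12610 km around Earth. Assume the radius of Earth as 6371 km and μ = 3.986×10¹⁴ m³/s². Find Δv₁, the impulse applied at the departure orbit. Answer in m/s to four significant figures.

Δv ≈ 1665 m/s

r₁ = 6371 + 327.7 = 6698.7 km = 6.6987×10⁶ m.
r₂ = 6371 + 12610 = 18981 km = 1.8981×10⁷ m.
Transfer ellipse a_t = (r₁ + r₂)/2 = 1.284×10⁷ m.
At r₁: circular v_c1 = √(μ/r₁) = 7714 m/s; transfer-perigee v_p = √[μ(2/r₁ − 1/a_t)] = 9379 m/s.
Δv₁ = v_p − v_c1 = 1665 m/s.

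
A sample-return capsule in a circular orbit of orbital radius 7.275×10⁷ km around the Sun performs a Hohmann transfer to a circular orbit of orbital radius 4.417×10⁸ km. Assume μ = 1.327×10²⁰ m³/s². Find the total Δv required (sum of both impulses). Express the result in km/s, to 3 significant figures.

r₁ = 7.275×10⁷ km = 7.275×10¹⁰ m.
r₂ = 4.417×10⁸ km = 4.417×10¹¹ m.
Transfer ellipse a_t = (r₁ + r₂)/2 = 2.572×10¹¹ m.
At r₁: circular v_c1 = √(μ/r₁) = 42710 m/s; transfer-perihelion v_p = √[μ(2/r₁ − 1/a_t)] = 55970 m/s.
Δv₁ = v_p − v_c1 = 13260 m/s.
At r₂: circular v_c2 = √(μ/r₂) = 17330 m/s; transfer-aphelion v_a = √[μ(2/r₂ − 1/a_t)] = 9218 m/s.
Δv₂ = v_c2 − v_a = 8115 m/s.
Total Δv = Δv₁ + Δv₂ = 21370 m/s = 21.37 km/s.

Δv_total ≈ 21.4 km/s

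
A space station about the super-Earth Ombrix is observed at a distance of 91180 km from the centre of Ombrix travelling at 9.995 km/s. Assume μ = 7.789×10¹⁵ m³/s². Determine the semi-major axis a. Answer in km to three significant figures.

r = 9.118×10⁷ m.
Vis-viva rearranged: 1/a = 2/r − v²/μ = 2.193×10⁻⁸ − 1.283×10⁻⁸ = 9.109×10⁻⁹ m⁻¹.
a = 1.098×10⁸ m = 1.0978×10⁵ km.

a ≈ 1.10×10⁵ km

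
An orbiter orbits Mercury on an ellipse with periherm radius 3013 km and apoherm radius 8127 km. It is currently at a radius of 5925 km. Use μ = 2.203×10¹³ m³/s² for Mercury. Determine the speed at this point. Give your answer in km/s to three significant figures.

Semi-major axis a = (r_p + r_a)/2 = 5570.0 km = 5.570×10⁶ m.
Vis-viva: v² = μ(2/r − 1/a) = 2.203×10¹³ × (3.376×10⁻⁷ − 1.795×10⁻⁷) = 3.481×10⁶ m²/s².
v = 1866 m/s = 1.866 km/s.

v ≈ 1.87 km/s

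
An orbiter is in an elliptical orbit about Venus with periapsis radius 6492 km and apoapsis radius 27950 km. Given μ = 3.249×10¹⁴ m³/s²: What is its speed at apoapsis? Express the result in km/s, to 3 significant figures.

v ≈ 2.09 km/s

Semi-major axis a = (r_p + r_a)/2 = 17221 km = 1.722×10⁷ m.
Vis-viva: v² = μ(2/r − 1/a) = 3.249×10¹⁴ × (7.156×10⁻⁸ − 5.807×10⁻⁸) = 4.382×10⁶ m²/s².
v = 2093 m/s = 2.093 km/s.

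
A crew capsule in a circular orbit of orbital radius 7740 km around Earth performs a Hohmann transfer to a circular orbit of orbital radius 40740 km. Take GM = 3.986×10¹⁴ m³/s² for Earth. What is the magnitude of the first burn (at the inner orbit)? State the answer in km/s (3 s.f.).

r₁ = 7740 km = 7.740×10⁶ m.
r₂ = 40740 km = 4.074×10⁷ m.
Transfer ellipse a_t = (r₁ + r₂)/2 = 2.424×10⁷ m.
At r₁: circular v_c1 = √(μ/r₁) = 7176 m/s; transfer-perigee v_p = √[μ(2/r₁ − 1/a_t)] = 9303 m/s.
Δv₁ = v_p − v_c1 = 2127 m/s.
= 2.127 km/s.

Δv ≈ 2.13 km/s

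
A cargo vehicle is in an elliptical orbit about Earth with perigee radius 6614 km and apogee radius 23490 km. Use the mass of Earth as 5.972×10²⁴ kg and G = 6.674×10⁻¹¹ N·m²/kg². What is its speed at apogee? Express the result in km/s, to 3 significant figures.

μ = GM = 6.674×10⁻¹¹ × 5.972×10²⁴ = 3.986×10¹⁴ m³/s².
Semi-major axis a = (r_p + r_a)/2 = 15052 km = 1.505×10⁷ m.
Vis-viva: v² = μ(2/r − 1/a) = 3.986×10¹⁴ × (8.514×10⁻⁸ − 6.644×10⁻⁸) = 7.456×10⁶ m²/s².
v = 2731 m/s = 2.731 km/s.

v ≈ 2.73 km/s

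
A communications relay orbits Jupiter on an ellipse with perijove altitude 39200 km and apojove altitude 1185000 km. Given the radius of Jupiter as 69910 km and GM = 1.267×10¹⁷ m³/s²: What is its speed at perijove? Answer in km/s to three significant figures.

v ≈ 46.2 km/s

r_p = 69910 + 39200 = 109110 km = 1.0911×10⁸ m.
r_a = 69910 + 1185000 = 1254900 km = 1.2549×10⁹ m.
Semi-major axis a = (r_p + r_a)/2 = 6.8201×10⁵ km = 6.820×10⁸ m.
Vis-viva: v² = μ(2/r − 1/a) = 1.267×10¹⁷ × (1.833×10⁻⁸ − 1.466×10⁻⁹) = 2.137×10⁹ m²/s².
v = 46220 m/s = 46.22 km/s.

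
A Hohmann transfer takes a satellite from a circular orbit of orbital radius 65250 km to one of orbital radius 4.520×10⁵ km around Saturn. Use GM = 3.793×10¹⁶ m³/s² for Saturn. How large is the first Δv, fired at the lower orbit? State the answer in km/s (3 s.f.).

r₁ = 65250 km = 6.525×10⁷ m.
r₂ = 4.520×10⁵ km = 4.520×10⁸ m.
Transfer ellipse a_t = (r₁ + r₂)/2 = 2.586×10⁸ m.
At r₁: circular v_c1 = √(μ/r₁) = 24110 m/s; transfer-perikrone v_p = √[μ(2/r₁ − 1/a_t)] = 31870 m/s.
Δv₁ = v_p − v_c1 = 7764 m/s.
= 7.764 km/s.

Δv ≈ 7.76 km/s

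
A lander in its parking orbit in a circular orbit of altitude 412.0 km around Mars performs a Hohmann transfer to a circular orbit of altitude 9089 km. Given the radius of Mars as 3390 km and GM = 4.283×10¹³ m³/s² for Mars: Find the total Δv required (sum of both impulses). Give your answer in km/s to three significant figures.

r₁ = 3390 + 412.0 = 3802.0 km = 3.8020×10⁶ m.
r₂ = 3390 + 9089 = 12479 km = 1.2479×10⁷ m.
Transfer ellipse a_t = (r₁ + r₂)/2 = 8.140×10⁶ m.
At r₁: circular v_c1 = √(μ/r₁) = 3356 m/s; transfer-periapsis v_p = √[μ(2/r₁ − 1/a_t)] = 4156 m/s.
Δv₁ = v_p − v_c1 = 799.2 m/s.
At r₂: circular v_c2 = √(μ/r₂) = 1853 m/s; transfer-apoapsis v_a = √[μ(2/r₂ − 1/a_t)] = 1266 m/s.
Δv₂ = v_c2 − v_a = 586.5 m/s.
Total Δv = Δv₁ + Δv₂ = 1386 m/s = 1.386 km/s.

Δv_total ≈ 1.39 km/s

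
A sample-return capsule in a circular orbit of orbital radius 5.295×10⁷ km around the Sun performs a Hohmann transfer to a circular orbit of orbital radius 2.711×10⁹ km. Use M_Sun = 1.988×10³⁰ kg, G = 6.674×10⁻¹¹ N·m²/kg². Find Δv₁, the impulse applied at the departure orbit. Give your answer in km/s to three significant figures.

Δv ≈ 20.1 km/s

μ = GM = 6.674×10⁻¹¹ × 1.988×10³⁰ = 1.327×10²⁰ m³/s².
r₁ = 5.295×10⁷ km = 5.295×10¹⁰ m.
r₂ = 2.711×10⁹ km = 2.711×10¹² m.
Transfer ellipse a_t = (r₁ + r₂)/2 = 1.382×10¹² m.
At r₁: circular v_c1 = √(μ/r₁) = 50060 m/s; transfer-perihelion v_p = √[μ(2/r₁ − 1/a_t)] = 70110 m/s.
Δv₁ = v_p − v_c1 = 20050 m/s.
= 20.05 km/s.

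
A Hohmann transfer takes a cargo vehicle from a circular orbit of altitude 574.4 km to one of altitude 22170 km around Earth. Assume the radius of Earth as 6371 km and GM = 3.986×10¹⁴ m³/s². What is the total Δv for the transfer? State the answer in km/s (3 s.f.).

Δv_total ≈ 3.43 km/s

r₁ = 6371 + 574.4 = 6945.4 km = 6.9454×10⁶ m.
r₂ = 6371 + 22170 = 28541 km = 2.8541×10⁷ m.
Transfer ellipse a_t = (r₁ + r₂)/2 = 1.774×10⁷ m.
At r₁: circular v_c1 = √(μ/r₁) = 7576 m/s; transfer-perigee v_p = √[μ(2/r₁ − 1/a_t)] = 9608 m/s.
Δv₁ = v_p − v_c1 = 2032 m/s.
At r₂: circular v_c2 = √(μ/r₂) = 3737 m/s; transfer-apogee v_a = √[μ(2/r₂ − 1/a_t)] = 2338 m/s.
Δv₂ = v_c2 − v_a = 1399 m/s.
Total Δv = Δv₁ + Δv₂ = 3431 m/s = 3.431 km/s.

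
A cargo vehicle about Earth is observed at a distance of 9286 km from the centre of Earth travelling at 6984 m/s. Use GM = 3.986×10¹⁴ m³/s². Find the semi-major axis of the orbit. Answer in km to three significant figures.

r = 9.286×10⁶ m.
Specific orbital energy ε = v²/2 − μ/r = (6984)²/2 − 3.986×10¹⁴/9.286×10⁶ = -1.854×10⁷ J/kg.
Since ε = −μ/(2a), a = −μ/(2ε) = 1.075×10⁷ m = 10752 km.

a ≈ 10800 km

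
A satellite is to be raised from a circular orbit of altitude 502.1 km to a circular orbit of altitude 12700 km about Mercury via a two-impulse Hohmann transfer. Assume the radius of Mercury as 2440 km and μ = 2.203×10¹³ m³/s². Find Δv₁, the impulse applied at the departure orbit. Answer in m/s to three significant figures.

r₁ = 2440 + 502.1 = 2942.1 km = 2.9421×10⁶ m.
r₂ = 2440 + 12700 = 15140 km = 1.5140×10⁷ m.
Transfer ellipse a_t = (r₁ + r₂)/2 = 9.041×10⁶ m.
At r₁: circular v_c1 = √(μ/r₁) = 2736 m/s; transfer-periherm v_p = √[μ(2/r₁ − 1/a_t)] = 3541 m/s.
Δv₁ = v_p − v_c1 = 804.7 m/s.

Δv ≈ 805 m/s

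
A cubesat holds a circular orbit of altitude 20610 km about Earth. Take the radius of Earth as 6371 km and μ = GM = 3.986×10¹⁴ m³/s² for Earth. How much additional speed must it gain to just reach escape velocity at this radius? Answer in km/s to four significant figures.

r = 6371 + 20610 = 26981 km = 2.6981×10⁷ m.
Circular speed v_c = √(μ/r) = 3844 m/s.
Escape speed v_esc = √(2μ/r) = √2 × v_c = 5436 m/s.
Δv = v_esc − v_c = 1592 m/s = 1.592 km/s.

Δv ≈ 1.592 km/s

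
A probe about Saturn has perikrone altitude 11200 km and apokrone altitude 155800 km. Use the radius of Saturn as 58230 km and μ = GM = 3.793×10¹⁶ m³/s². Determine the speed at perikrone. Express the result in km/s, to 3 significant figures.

v ≈ 28.7 km/s

r_p = 58230 + 11200 = 69430 km = 6.9430×10⁷ m.
r_a = 58230 + 155800 = 214030 km = 2.1403×10⁸ m.
Semi-major axis a = (r_p + r_a)/2 = 1.4173×10⁵ km = 1.417×10⁸ m.
Vis-viva: v² = μ(2/r − 1/a) = 3.793×10¹⁶ × (2.881×10⁻⁸ − 7.056×10⁻⁹) = 8.250×10⁸ m²/s².
v = 28720 m/s = 28.72 km/s.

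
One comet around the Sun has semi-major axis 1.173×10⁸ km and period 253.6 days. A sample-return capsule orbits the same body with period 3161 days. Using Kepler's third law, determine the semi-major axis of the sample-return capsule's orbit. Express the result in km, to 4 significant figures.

a₂ ≈ 6.306×10⁸ km

Kepler's third law: a³ ∝ T², so a₂ = a₁ (T₂/T₁)^(2/3).
T₂/T₁ = 12.46, (T₂/T₁)^(2/3) = 5.376.
a₂ = 1.173×10⁸ × 5.376 = 6.306×10⁸ km.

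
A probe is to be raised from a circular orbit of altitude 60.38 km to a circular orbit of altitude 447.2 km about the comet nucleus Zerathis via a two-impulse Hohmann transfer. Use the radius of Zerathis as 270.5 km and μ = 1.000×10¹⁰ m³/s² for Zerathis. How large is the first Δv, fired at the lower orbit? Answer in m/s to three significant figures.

r₁ = 270.5 + 60.38 = 330.88 km = 3.3088×10⁵ m.
r₂ = 270.5 + 447.2 = 717.70 km = 7.1770×10⁵ m.
Transfer ellipse a_t = (r₁ + r₂)/2 = 5.243×10⁵ m.
At r₁: circular v_c1 = √(μ/r₁) = 173.8 m/s; transfer-periapsis v_p = √[μ(2/r₁ − 1/a_t)] = 203.4 m/s.
Δv₁ = v_p − v_c1 = 29.55 m/s.

Δv ≈ 29.6 m/s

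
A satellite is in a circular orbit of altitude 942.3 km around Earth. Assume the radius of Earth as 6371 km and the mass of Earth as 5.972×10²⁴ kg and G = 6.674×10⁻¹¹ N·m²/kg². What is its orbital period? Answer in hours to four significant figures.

μ = GM = 6.674×10⁻¹¹ × 5.972×10²⁴ = 3.986×10¹⁴ m³/s².
r = 6371 + 942.3 = 7313.3 km = 7.3133×10⁶ m.
Kepler's third law: T = 2π√(r³/μ) = 2π√((7.313×10⁶)³ / 3.986×10¹⁴).
r³/μ = 9.814×10⁵ s², so T = 2π × 9.906×10² = 6.224×10³ s.
Converting: 6.224×10³ s ÷ 3600 = 1.729 hours.

T ≈ 1.729 hours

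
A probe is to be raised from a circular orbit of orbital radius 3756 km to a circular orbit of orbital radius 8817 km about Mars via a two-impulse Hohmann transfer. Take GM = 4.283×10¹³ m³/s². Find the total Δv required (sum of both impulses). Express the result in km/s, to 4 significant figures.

Δv_total ≈ 1.123 km/s

r₁ = 3756 km = 3.756×10⁶ m.
r₂ = 8817 km = 8.817×10⁶ m.
Transfer ellipse a_t = (r₁ + r₂)/2 = 6.286×10⁶ m.
At r₁: circular v_c1 = √(μ/r₁) = 3377 m/s; transfer-periapsis v_p = √[μ(2/r₁ − 1/a_t)] = 3999 m/s.
Δv₁ = v_p − v_c1 = 622.3 m/s.
At r₂: circular v_c2 = √(μ/r₂) = 2204 m/s; transfer-apoapsis v_a = √[μ(2/r₂ − 1/a_t)] = 1704 m/s.
Δv₂ = v_c2 − v_a = 500.4 m/s.
Total Δv = Δv₁ + Δv₂ = 1123 m/s = 1.123 km/s.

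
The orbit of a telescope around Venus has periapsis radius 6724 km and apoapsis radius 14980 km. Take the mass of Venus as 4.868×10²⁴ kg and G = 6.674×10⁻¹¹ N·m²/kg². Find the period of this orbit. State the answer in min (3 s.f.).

μ = GM = 6.674×10⁻¹¹ × 4.868×10²⁴ = 3.249×10¹⁴ m³/s².
Semi-major axis a = (r_p + r_a)/2 = (6724.0 + 14980)/2 = 10852 km = 1.085×10⁷ m.
By Kepler's third law T = 2π√(a³/μ) = 2π × 1.983×10³ = 1.246×10⁴ s.
= 207.7 min.

T ≈ 208 min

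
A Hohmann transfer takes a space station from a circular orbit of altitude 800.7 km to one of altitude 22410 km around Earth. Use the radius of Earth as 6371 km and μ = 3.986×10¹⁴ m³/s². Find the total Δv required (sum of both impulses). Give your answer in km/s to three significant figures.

Δv_total ≈ 3.35 km/s

r₁ = 6371 + 800.7 = 7171.7 km = 7.1717×10⁶ m.
r₂ = 6371 + 22410 = 28781 km = 2.8781×10⁷ m.
Transfer ellipse a_t = (r₁ + r₂)/2 = 1.798×10⁷ m.
At r₁: circular v_c1 = √(μ/r₁) = 7455 m/s; transfer-perigee v_p = √[μ(2/r₁ − 1/a_t)] = 9433 m/s.
Δv₁ = v_p − v_c1 = 1978 m/s.
At r₂: circular v_c2 = √(μ/r₂) = 3721 m/s; transfer-apogee v_a = √[μ(2/r₂ − 1/a_t)] = 2351 m/s.
Δv₂ = v_c2 − v_a = 1371 m/s.
Total Δv = Δv₁ + Δv₂ = 3349 m/s = 3.349 km/s.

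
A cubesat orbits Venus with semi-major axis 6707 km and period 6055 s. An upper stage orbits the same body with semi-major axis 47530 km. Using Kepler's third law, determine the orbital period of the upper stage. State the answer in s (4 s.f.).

T₂ ≈ 1.142×10⁵ s

Kepler's third law: T² ∝ a³, so T₂ = T₁ (a₂/a₁)^(3/2).
a₂/a₁ = 7.087, (a₂/a₁)^(3/2) = 18.87.
T₂ = 6055 × 18.87 = 1.142×10⁵ s.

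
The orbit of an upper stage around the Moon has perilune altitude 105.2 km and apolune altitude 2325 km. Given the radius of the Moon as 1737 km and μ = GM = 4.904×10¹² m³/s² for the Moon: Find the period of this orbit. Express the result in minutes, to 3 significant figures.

r_p = 1737 + 105.2 = 1842.2 km = 1.8422×10⁶ m.
r_a = 1737 + 2325 = 4062.0 km = 4.0620×10⁶ m.
Semi-major axis a = (r_p + r_a)/2 = (1842.2 + 4062.0)/2 = 2952.1 km = 2.952×10⁶ m.
By Kepler's third law T = 2π√(a³/μ) = 2π × 2.290×10³ = 1.439×10⁴ s.
= 239.9 minutes.

T ≈ 240 minutes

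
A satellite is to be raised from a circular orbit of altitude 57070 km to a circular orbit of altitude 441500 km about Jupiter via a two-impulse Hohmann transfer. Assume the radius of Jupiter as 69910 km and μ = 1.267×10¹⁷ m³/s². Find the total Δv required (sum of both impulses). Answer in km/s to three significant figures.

r₁ = 69910 + 57070 = 126980 km = 1.2698×10⁸ m.
r₂ = 69910 + 441500 = 511410 km = 5.1141×10⁸ m.
Transfer ellipse a_t = (r₁ + r₂)/2 = 3.192×10⁸ m.
At r₁: circular v_c1 = √(μ/r₁) = 31590 m/s; transfer-perijove v_p = √[μ(2/r₁ − 1/a_t)] = 39980 m/s.
Δv₁ = v_p − v_c1 = 8395 m/s.
At r₂: circular v_c2 = √(μ/r₂) = 15740 m/s; transfer-apojove v_a = √[μ(2/r₂ − 1/a_t)] = 9928 m/s.
Δv₂ = v_c2 − v_a = 5812 m/s.
Total Δv = Δv₁ + Δv₂ = 14210 m/s = 14.21 km/s.

Δv_total ≈ 14.2 km/s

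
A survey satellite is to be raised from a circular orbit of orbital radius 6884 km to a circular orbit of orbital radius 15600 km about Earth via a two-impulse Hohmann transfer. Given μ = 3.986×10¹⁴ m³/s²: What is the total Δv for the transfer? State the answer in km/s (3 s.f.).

r₁ = 6884 km = 6.884×10⁶ m.
r₂ = 15600 km = 1.560×10⁷ m.
Transfer ellipse a_t = (r₁ + r₂)/2 = 1.124×10⁷ m.
At r₁: circular v_c1 = √(μ/r₁) = 7609 m/s; transfer-perigee v_p = √[μ(2/r₁ − 1/a_t)] = 8964 m/s.
Δv₁ = v_p − v_c1 = 1354 m/s.
At r₂: circular v_c2 = √(μ/r₂) = 5055 m/s; transfer-apogee v_a = √[μ(2/r₂ − 1/a_t)] = 3956 m/s.
Δv₂ = v_c2 − v_a = 1099 m/s.
Total Δv = Δv₁ + Δv₂ = 2454 m/s = 2.454 km/s.

Δv_total ≈ 2.45 km/s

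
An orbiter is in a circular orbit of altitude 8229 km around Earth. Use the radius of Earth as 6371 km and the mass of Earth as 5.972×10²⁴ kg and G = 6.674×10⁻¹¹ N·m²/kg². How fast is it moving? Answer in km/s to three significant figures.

μ = GM = 6.674×10⁻¹¹ × 5.972×10²⁴ = 3.986×10¹⁴ m³/s².
r = 6371 + 8229 = 14600 km = 1.4600×10⁷ m.
For a circular orbit v = √(μ/r) = √(3.986×10¹⁴ / 1.460×10⁷) = √(2.730×10⁷) = 5225 m/s.
That is 5.225 km/s.

v ≈ 5.22 km/s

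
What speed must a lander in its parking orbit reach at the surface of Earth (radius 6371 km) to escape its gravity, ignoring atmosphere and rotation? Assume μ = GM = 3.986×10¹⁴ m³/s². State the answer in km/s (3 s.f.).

r = R = 6.371×10⁶ m.
Escape speed v_esc = √(2μ/r) = √(2 × 3.986×10¹⁴ / 6.371×10⁶) = √(1.251×10⁸) = 11190 m/s.
= 11.19 km/s.

v_esc ≈ 11.2 km/s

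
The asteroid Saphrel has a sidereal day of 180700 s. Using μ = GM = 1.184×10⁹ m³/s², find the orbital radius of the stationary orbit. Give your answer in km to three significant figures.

r_sync ≈ 993 km

A synchronous orbit has period T, so by Kepler's third law a = (μT²/4π²)^(1/3).
μT²/4π² = 1.184×10⁹ × (1.807×10⁵)² / 39.48 = 9.793×10¹⁷ m³.
a = 9.930×10⁵ m = 993.05 km.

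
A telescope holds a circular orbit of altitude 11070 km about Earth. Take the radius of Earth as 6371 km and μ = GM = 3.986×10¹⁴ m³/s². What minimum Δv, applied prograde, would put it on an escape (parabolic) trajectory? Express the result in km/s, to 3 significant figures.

Δv ≈ 1.98 km/s

r = 6371 + 11070 = 17441 km = 1.7441×10⁷ m.
Circular speed v_c = √(μ/r) = 4781 m/s.
Escape speed v_esc = √(2μ/r) = √2 × v_c = 6761 m/s.
Δv = v_esc − v_c = 1980 m/s = 1.980 km/s.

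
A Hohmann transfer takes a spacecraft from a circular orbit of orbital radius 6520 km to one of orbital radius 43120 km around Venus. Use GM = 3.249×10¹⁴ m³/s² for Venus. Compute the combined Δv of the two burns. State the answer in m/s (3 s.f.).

Δv_total ≈ 3580 m/s

r₁ = 6520 km = 6.520×10⁶ m.
r₂ = 43120 km = 4.312×10⁷ m.
Transfer ellipse a_t = (r₁ + r₂)/2 = 2.482×10⁷ m.
At r₁: circular v_c1 = √(μ/r₁) = 7059 m/s; transfer-periapsis v_p = √[μ(2/r₁ − 1/a_t)] = 9304 m/s.
Δv₁ = v_p − v_c1 = 2245 m/s.
At r₂: circular v_c2 = √(μ/r₂) = 2745 m/s; transfer-apoapsis v_a = √[μ(2/r₂ − 1/a_t)] = 1407 m/s.
Δv₂ = v_c2 − v_a = 1338 m/s.
Total Δv = Δv₁ + Δv₂ = 3583 m/s.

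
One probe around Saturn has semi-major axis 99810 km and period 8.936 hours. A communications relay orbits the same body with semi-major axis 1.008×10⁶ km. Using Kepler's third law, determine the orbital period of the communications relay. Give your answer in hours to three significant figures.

T₂ ≈ 287 hours

Kepler's third law: T² ∝ a³, so T₂ = T₁ (a₂/a₁)^(3/2).
a₂/a₁ = 10.10, (a₂/a₁)^(3/2) = 32.09.
T₂ = 8.936 × 32.09 = 286.8 hours.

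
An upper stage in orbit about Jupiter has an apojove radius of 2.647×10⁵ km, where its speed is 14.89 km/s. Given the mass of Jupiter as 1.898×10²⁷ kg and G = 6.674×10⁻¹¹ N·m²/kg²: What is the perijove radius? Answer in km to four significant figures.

μ = GM = 6.674×10⁻¹¹ × 1.898×10²⁷ = 1.267×10¹⁷ m³/s².
r_a = 2.647×10⁸ m.
Specific energy ε = v²/2 − μ/r = -3.677×10⁸ J/kg, so a = −μ/(2ε) = 1.723×10⁸ m.
The apsides satisfy r_p + r_a = 2a, so the perijove radius is 2a − r_a = 7.980×10⁷ m = 79804 km.

perijove radius ≈ 79800 km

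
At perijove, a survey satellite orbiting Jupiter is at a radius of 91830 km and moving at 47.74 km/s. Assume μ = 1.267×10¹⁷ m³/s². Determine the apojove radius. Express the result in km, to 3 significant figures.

apojove radius ≈ 4.36×10⁵ km

r_p = 9.183×10⁷ m.
Specific energy ε = v²/2 − μ/r = -2.402×10⁸ J/kg, so a = −μ/(2ε) = 2.638×10⁸ m.
The apsides satisfy r_p + r_a = 2a, so the apojove radius is 2a − r_p = 4.357×10⁸ m = 4.3571×10⁵ km.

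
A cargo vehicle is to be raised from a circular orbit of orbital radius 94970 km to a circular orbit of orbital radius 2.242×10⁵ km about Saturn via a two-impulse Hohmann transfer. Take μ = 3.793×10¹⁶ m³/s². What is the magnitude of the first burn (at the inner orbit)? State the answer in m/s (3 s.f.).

r₁ = 94970 km = 9.497×10⁷ m.
r₂ = 2.242×10⁵ km = 2.242×10⁸ m.
Transfer ellipse a_t = (r₁ + r₂)/2 = 1.596×10⁸ m.
At r₁: circular v_c1 = √(μ/r₁) = 19980 m/s; transfer-perikrone v_p = √[μ(2/r₁ − 1/a_t)] = 23690 m/s.
Δv₁ = v_p − v_c1 = 3703 m/s.

Δv ≈ 3700 m/s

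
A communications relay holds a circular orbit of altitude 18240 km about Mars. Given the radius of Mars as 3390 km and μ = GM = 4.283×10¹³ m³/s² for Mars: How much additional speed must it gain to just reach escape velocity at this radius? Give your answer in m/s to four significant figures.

Δv ≈ 582.9 m/s

r = 3390 + 18240 = 21630 km = 2.1630×10⁷ m.
Circular speed v_c = √(μ/r) = 1407 m/s.
Escape speed v_esc = √(2μ/r) = √2 × v_c = 1990 m/s.
Δv = v_esc − v_c = 582.9 m/s.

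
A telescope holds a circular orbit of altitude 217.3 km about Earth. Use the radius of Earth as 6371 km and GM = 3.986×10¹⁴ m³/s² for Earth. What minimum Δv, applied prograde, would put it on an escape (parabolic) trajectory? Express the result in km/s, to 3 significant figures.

Δv ≈ 3.22 km/s

r = 6371 + 217.3 = 6588.3 km = 6.5883×10⁶ m.
Circular speed v_c = √(μ/r) = 7778 m/s.
Escape speed v_esc = √(2μ/r) = √2 × v_c = 11000 m/s.
Δv = v_esc − v_c = 3222 m/s = 3.222 km/s.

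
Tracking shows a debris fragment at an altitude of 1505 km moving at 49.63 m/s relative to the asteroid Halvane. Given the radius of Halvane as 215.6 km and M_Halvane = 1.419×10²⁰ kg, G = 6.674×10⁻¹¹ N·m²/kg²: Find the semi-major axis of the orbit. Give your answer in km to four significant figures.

a ≈ 1108 km

μ = GM = 6.674×10⁻¹¹ × 1.419×10²⁰ = 9.470×10⁹ m³/s².
r = 215.6 + 1505 = 1720.6 km = 1.721×10⁶ m.
Specific orbital energy ε = v²/2 − μ/r = (49.63)²/2 − 9.470×10⁹/1.721×10⁶ = -4.273×10³ J/kg.
Since ε = −μ/(2a), a = −μ/(2ε) = 1.108×10⁶ m = 1108.3 km.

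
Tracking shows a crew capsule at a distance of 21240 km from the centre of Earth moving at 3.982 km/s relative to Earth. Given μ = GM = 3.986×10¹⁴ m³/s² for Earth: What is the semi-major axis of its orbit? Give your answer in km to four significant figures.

r = 2.124×10⁷ m.
Specific orbital energy ε = v²/2 − μ/r = (3982)²/2 − 3.986×10¹⁴/2.124×10⁷ = -1.084×10⁷ J/kg.
Since ε = −μ/(2a), a = −μ/(2ε) = 1.839×10⁷ m = 18388 km.

a ≈ 18390 km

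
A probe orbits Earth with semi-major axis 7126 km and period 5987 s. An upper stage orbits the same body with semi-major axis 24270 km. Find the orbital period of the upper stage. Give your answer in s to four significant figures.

Kepler's third law: T² ∝ a³, so T₂ = T₁ (a₂/a₁)^(3/2).
a₂/a₁ = 3.406, (a₂/a₁)^(3/2) = 6.285.
T₂ = 5987 × 6.285 = 37630 s.

T₂ ≈ 37630 s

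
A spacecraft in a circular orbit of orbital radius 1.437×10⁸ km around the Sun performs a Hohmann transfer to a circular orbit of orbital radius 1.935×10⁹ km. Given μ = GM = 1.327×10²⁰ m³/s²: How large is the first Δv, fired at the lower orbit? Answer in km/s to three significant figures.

r₁ = 1.437×10⁸ km = 1.437×10¹¹ m.
r₂ = 1.935×10⁹ km = 1.935×10¹² m.
Transfer ellipse a_t = (r₁ + r₂)/2 = 1.039×10¹² m.
At r₁: circular v_c1 = √(μ/r₁) = 30390 m/s; transfer-perihelion v_p = √[μ(2/r₁ − 1/a_t)] = 41460 m/s.
Δv₁ = v_p − v_c1 = 11080 m/s.
= 11.08 km/s.

Δv ≈ 11.1 km/s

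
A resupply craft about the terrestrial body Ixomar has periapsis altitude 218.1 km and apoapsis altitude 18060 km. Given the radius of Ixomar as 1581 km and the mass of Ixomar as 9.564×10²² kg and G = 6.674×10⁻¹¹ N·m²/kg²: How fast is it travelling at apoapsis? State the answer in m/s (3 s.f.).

μ = GM = 6.674×10⁻¹¹ × 9.564×10²² = 6.383×10¹² m³/s².
r_p = 1581 + 218.1 = 1799.1 km = 1.7991×10⁶ m.
r_a = 1581 + 18060 = 19641 km = 1.9641×10⁷ m.
Semi-major axis a = (r_p + r_a)/2 = 10720 km = 1.072×10⁷ m.
Vis-viva: v² = μ(2/r − 1/a) = 6.383×10¹² × (1.018×10⁻⁷ − 9.328×10⁻⁸) = 5.454×10⁴ m²/s².
v = 233.5 m/s.

v ≈ 234 m/s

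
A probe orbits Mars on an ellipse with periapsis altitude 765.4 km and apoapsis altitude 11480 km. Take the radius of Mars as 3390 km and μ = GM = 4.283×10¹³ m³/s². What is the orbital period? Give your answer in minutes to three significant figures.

r_p = 3390 + 765.4 = 4155.4 km = 4.1554×10⁶ m.
r_a = 3390 + 11480 = 14870 km = 1.4870×10⁷ m.
Semi-major axis a = (r_p + r_a)/2 = (4155.4 + 14870)/2 = 9512.7 km = 9.513×10⁶ m.
By Kepler's third law T = 2π√(a³/μ) = 2π × 4.483×10³ = 2.817×10⁴ s.
= 469.5 minutes.

T ≈ 469 minutes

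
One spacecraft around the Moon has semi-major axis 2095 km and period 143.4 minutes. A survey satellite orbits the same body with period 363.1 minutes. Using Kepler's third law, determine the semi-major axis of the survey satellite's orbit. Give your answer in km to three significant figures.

a₂ ≈ 3890 km

Kepler's third law: a³ ∝ T², so a₂ = a₁ (T₂/T₁)^(2/3).
T₂/T₁ = 2.532, (T₂/T₁)^(2/3) = 1.858.
a₂ = 2095 × 1.858 = 3892 km.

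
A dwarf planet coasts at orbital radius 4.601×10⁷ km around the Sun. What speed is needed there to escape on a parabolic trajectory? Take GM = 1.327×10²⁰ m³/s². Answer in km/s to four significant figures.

v_esc ≈ 75.95 km/s

r = 4.601×10⁷ km = 4.601×10¹⁰ m.
Escape speed v_esc = √(2μ/r) = √(2 × 1.327×10²⁰ / 4.601×10¹⁰) = √(5.768×10⁹) = 75950 m/s.
= 75.95 km/s.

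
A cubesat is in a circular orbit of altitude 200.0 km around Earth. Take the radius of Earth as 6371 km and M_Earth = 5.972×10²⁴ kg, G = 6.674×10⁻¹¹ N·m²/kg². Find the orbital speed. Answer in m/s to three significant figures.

μ = GM = 6.674×10⁻¹¹ × 5.972×10²⁴ = 3.986×10¹⁴ m³/s².
r = 6371 + 200.0 = 6571.0 km = 6.5710×10⁶ m.
For a circular orbit v = √(μ/r) = √(3.986×10¹⁴ / 6.571×10⁶) = √(6.066×10⁷) = 7788 m/s.

v ≈ 7790 m/s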